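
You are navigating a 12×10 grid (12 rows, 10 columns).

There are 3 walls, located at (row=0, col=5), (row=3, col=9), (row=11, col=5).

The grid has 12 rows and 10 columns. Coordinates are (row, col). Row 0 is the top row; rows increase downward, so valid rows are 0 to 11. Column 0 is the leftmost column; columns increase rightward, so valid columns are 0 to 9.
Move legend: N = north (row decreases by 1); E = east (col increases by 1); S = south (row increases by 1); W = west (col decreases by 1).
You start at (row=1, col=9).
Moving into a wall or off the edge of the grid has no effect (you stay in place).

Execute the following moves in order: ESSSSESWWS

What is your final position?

Answer: Final position: (row=3, col=7)

Derivation:
Start: (row=1, col=9)
  E (east): blocked, stay at (row=1, col=9)
  S (south): (row=1, col=9) -> (row=2, col=9)
  [×3]S (south): blocked, stay at (row=2, col=9)
  E (east): blocked, stay at (row=2, col=9)
  S (south): blocked, stay at (row=2, col=9)
  W (west): (row=2, col=9) -> (row=2, col=8)
  W (west): (row=2, col=8) -> (row=2, col=7)
  S (south): (row=2, col=7) -> (row=3, col=7)
Final: (row=3, col=7)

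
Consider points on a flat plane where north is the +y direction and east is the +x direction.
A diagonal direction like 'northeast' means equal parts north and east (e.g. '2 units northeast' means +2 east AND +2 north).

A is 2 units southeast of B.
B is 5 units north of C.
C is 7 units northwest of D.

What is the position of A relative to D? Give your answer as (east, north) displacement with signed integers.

Answer: A is at (east=-5, north=10) relative to D.

Derivation:
Place D at the origin (east=0, north=0).
  C is 7 units northwest of D: delta (east=-7, north=+7); C at (east=-7, north=7).
  B is 5 units north of C: delta (east=+0, north=+5); B at (east=-7, north=12).
  A is 2 units southeast of B: delta (east=+2, north=-2); A at (east=-5, north=10).
Therefore A relative to D: (east=-5, north=10).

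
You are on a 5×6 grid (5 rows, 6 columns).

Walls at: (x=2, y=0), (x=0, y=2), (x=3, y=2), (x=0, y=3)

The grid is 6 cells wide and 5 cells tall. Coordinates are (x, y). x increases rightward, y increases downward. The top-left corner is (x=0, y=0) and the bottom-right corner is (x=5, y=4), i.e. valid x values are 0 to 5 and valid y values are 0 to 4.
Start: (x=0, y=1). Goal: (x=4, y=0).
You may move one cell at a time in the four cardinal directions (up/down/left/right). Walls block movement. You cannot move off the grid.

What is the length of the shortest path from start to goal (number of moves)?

Answer: Shortest path length: 5

Derivation:
BFS from (x=0, y=1) until reaching (x=4, y=0):
  Distance 0: (x=0, y=1)
  Distance 1: (x=0, y=0), (x=1, y=1)
  Distance 2: (x=1, y=0), (x=2, y=1), (x=1, y=2)
  Distance 3: (x=3, y=1), (x=2, y=2), (x=1, y=3)
  Distance 4: (x=3, y=0), (x=4, y=1), (x=2, y=3), (x=1, y=4)
  Distance 5: (x=4, y=0), (x=5, y=1), (x=4, y=2), (x=3, y=3), (x=0, y=4), (x=2, y=4)  <- goal reached here
One shortest path (5 moves): (x=0, y=1) -> (x=1, y=1) -> (x=2, y=1) -> (x=3, y=1) -> (x=4, y=1) -> (x=4, y=0)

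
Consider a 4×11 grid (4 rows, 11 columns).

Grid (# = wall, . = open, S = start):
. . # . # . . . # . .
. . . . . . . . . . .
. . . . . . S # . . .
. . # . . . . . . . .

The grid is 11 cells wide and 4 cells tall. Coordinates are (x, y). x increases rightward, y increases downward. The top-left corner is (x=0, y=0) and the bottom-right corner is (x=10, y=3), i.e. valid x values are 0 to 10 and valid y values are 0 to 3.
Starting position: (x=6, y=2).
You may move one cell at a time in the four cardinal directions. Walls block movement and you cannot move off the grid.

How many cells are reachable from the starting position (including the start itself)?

Answer: Reachable cells: 39

Derivation:
BFS flood-fill from (x=6, y=2):
  Distance 0: (x=6, y=2)
  Distance 1: (x=6, y=1), (x=5, y=2), (x=6, y=3)
  Distance 2: (x=6, y=0), (x=5, y=1), (x=7, y=1), (x=4, y=2), (x=5, y=3), (x=7, y=3)
  Distance 3: (x=5, y=0), (x=7, y=0), (x=4, y=1), (x=8, y=1), (x=3, y=2), (x=4, y=3), (x=8, y=3)
  Distance 4: (x=3, y=1), (x=9, y=1), (x=2, y=2), (x=8, y=2), (x=3, y=3), (x=9, y=3)
  Distance 5: (x=3, y=0), (x=9, y=0), (x=2, y=1), (x=10, y=1), (x=1, y=2), (x=9, y=2), (x=10, y=3)
  Distance 6: (x=10, y=0), (x=1, y=1), (x=0, y=2), (x=10, y=2), (x=1, y=3)
  Distance 7: (x=1, y=0), (x=0, y=1), (x=0, y=3)
  Distance 8: (x=0, y=0)
Total reachable: 39 (grid has 39 open cells total)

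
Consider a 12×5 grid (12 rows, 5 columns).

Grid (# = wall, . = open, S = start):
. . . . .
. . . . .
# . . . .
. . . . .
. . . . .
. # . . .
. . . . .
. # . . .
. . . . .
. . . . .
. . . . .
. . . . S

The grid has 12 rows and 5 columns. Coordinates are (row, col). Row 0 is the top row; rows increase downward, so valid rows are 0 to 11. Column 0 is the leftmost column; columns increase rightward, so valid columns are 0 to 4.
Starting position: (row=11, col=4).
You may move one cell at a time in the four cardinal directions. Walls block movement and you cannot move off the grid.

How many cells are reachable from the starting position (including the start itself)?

Answer: Reachable cells: 57

Derivation:
BFS flood-fill from (row=11, col=4):
  Distance 0: (row=11, col=4)
  Distance 1: (row=10, col=4), (row=11, col=3)
  Distance 2: (row=9, col=4), (row=10, col=3), (row=11, col=2)
  Distance 3: (row=8, col=4), (row=9, col=3), (row=10, col=2), (row=11, col=1)
  Distance 4: (row=7, col=4), (row=8, col=3), (row=9, col=2), (row=10, col=1), (row=11, col=0)
  Distance 5: (row=6, col=4), (row=7, col=3), (row=8, col=2), (row=9, col=1), (row=10, col=0)
  Distance 6: (row=5, col=4), (row=6, col=3), (row=7, col=2), (row=8, col=1), (row=9, col=0)
  Distance 7: (row=4, col=4), (row=5, col=3), (row=6, col=2), (row=8, col=0)
  Distance 8: (row=3, col=4), (row=4, col=3), (row=5, col=2), (row=6, col=1), (row=7, col=0)
  Distance 9: (row=2, col=4), (row=3, col=3), (row=4, col=2), (row=6, col=0)
  Distance 10: (row=1, col=4), (row=2, col=3), (row=3, col=2), (row=4, col=1), (row=5, col=0)
  Distance 11: (row=0, col=4), (row=1, col=3), (row=2, col=2), (row=3, col=1), (row=4, col=0)
  Distance 12: (row=0, col=3), (row=1, col=2), (row=2, col=1), (row=3, col=0)
  Distance 13: (row=0, col=2), (row=1, col=1)
  Distance 14: (row=0, col=1), (row=1, col=0)
  Distance 15: (row=0, col=0)
Total reachable: 57 (grid has 57 open cells total)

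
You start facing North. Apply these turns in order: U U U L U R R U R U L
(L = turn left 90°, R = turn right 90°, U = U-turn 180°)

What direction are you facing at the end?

Answer: Final heading: East

Derivation:
Start: North
  U (U-turn (180°)) -> South
  U (U-turn (180°)) -> North
  U (U-turn (180°)) -> South
  L (left (90° counter-clockwise)) -> East
  U (U-turn (180°)) -> West
  R (right (90° clockwise)) -> North
  R (right (90° clockwise)) -> East
  U (U-turn (180°)) -> West
  R (right (90° clockwise)) -> North
  U (U-turn (180°)) -> South
  L (left (90° counter-clockwise)) -> East
Final: East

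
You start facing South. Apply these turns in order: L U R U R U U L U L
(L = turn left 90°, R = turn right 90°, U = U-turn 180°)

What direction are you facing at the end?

Start: South
  L (left (90° counter-clockwise)) -> East
  U (U-turn (180°)) -> West
  R (right (90° clockwise)) -> North
  U (U-turn (180°)) -> South
  R (right (90° clockwise)) -> West
  U (U-turn (180°)) -> East
  U (U-turn (180°)) -> West
  L (left (90° counter-clockwise)) -> South
  U (U-turn (180°)) -> North
  L (left (90° counter-clockwise)) -> West
Final: West

Answer: Final heading: West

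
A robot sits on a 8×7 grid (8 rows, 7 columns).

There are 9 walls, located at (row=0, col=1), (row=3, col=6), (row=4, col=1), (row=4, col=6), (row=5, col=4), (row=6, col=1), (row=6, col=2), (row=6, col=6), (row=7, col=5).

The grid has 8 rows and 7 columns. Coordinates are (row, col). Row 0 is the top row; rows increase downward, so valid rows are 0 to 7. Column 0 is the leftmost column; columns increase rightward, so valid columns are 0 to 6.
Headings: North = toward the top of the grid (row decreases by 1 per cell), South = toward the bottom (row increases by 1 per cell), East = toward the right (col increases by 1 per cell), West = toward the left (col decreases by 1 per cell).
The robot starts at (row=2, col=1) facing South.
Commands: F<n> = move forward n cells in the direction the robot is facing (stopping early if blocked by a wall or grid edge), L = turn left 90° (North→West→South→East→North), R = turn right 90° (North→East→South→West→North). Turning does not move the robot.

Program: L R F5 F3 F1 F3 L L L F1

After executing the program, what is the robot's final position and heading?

Answer: Final position: (row=3, col=0), facing West

Derivation:
Start: (row=2, col=1), facing South
  L: turn left, now facing East
  R: turn right, now facing South
  F5: move forward 1/5 (blocked), now at (row=3, col=1)
  F3: move forward 0/3 (blocked), now at (row=3, col=1)
  F1: move forward 0/1 (blocked), now at (row=3, col=1)
  F3: move forward 0/3 (blocked), now at (row=3, col=1)
  L: turn left, now facing East
  L: turn left, now facing North
  L: turn left, now facing West
  F1: move forward 1, now at (row=3, col=0)
Final: (row=3, col=0), facing West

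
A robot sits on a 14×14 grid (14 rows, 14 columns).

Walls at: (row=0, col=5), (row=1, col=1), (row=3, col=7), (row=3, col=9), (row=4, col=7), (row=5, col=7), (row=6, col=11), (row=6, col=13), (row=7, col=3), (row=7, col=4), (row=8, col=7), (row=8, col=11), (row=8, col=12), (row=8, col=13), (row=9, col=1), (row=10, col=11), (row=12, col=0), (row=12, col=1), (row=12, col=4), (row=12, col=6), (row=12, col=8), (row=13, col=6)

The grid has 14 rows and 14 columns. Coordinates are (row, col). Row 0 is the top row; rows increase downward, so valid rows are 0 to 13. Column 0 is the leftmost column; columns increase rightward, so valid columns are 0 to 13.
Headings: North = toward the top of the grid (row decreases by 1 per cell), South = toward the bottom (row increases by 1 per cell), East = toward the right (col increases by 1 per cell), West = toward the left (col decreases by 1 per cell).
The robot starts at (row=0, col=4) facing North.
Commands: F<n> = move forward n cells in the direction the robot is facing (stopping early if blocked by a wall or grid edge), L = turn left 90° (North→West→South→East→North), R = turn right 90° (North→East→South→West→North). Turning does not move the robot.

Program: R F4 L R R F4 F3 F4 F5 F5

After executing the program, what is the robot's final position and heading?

Answer: Final position: (row=6, col=4), facing South

Derivation:
Start: (row=0, col=4), facing North
  R: turn right, now facing East
  F4: move forward 0/4 (blocked), now at (row=0, col=4)
  L: turn left, now facing North
  R: turn right, now facing East
  R: turn right, now facing South
  F4: move forward 4, now at (row=4, col=4)
  F3: move forward 2/3 (blocked), now at (row=6, col=4)
  F4: move forward 0/4 (blocked), now at (row=6, col=4)
  F5: move forward 0/5 (blocked), now at (row=6, col=4)
  F5: move forward 0/5 (blocked), now at (row=6, col=4)
Final: (row=6, col=4), facing South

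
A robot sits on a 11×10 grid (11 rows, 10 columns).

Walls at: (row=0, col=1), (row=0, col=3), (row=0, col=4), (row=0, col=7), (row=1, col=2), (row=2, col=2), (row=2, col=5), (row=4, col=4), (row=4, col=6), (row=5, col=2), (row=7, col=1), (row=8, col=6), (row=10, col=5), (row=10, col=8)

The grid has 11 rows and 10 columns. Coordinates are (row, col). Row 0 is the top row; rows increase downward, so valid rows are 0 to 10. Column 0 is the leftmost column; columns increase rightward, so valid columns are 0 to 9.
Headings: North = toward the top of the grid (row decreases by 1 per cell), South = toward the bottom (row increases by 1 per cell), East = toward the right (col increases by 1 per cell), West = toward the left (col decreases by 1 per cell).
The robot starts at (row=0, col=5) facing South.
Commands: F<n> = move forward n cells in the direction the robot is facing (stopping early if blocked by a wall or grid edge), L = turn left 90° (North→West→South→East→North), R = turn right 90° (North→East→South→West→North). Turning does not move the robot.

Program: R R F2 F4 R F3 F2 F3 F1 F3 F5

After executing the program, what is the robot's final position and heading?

Start: (row=0, col=5), facing South
  R: turn right, now facing West
  R: turn right, now facing North
  F2: move forward 0/2 (blocked), now at (row=0, col=5)
  F4: move forward 0/4 (blocked), now at (row=0, col=5)
  R: turn right, now facing East
  F3: move forward 1/3 (blocked), now at (row=0, col=6)
  F2: move forward 0/2 (blocked), now at (row=0, col=6)
  F3: move forward 0/3 (blocked), now at (row=0, col=6)
  F1: move forward 0/1 (blocked), now at (row=0, col=6)
  F3: move forward 0/3 (blocked), now at (row=0, col=6)
  F5: move forward 0/5 (blocked), now at (row=0, col=6)
Final: (row=0, col=6), facing East

Answer: Final position: (row=0, col=6), facing East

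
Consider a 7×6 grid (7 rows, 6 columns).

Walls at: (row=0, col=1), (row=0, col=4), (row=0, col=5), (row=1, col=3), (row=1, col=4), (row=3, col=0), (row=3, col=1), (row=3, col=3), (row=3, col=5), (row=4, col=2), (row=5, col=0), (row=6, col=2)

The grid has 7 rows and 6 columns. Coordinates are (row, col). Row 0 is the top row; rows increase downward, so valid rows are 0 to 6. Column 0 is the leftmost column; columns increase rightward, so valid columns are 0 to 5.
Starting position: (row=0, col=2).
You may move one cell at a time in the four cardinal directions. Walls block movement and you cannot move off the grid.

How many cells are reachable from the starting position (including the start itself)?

BFS flood-fill from (row=0, col=2):
  Distance 0: (row=0, col=2)
  Distance 1: (row=0, col=3), (row=1, col=2)
  Distance 2: (row=1, col=1), (row=2, col=2)
  Distance 3: (row=1, col=0), (row=2, col=1), (row=2, col=3), (row=3, col=2)
  Distance 4: (row=0, col=0), (row=2, col=0), (row=2, col=4)
  Distance 5: (row=2, col=5), (row=3, col=4)
  Distance 6: (row=1, col=5), (row=4, col=4)
  Distance 7: (row=4, col=3), (row=4, col=5), (row=5, col=4)
  Distance 8: (row=5, col=3), (row=5, col=5), (row=6, col=4)
  Distance 9: (row=5, col=2), (row=6, col=3), (row=6, col=5)
  Distance 10: (row=5, col=1)
  Distance 11: (row=4, col=1), (row=6, col=1)
  Distance 12: (row=4, col=0), (row=6, col=0)
Total reachable: 30 (grid has 30 open cells total)

Answer: Reachable cells: 30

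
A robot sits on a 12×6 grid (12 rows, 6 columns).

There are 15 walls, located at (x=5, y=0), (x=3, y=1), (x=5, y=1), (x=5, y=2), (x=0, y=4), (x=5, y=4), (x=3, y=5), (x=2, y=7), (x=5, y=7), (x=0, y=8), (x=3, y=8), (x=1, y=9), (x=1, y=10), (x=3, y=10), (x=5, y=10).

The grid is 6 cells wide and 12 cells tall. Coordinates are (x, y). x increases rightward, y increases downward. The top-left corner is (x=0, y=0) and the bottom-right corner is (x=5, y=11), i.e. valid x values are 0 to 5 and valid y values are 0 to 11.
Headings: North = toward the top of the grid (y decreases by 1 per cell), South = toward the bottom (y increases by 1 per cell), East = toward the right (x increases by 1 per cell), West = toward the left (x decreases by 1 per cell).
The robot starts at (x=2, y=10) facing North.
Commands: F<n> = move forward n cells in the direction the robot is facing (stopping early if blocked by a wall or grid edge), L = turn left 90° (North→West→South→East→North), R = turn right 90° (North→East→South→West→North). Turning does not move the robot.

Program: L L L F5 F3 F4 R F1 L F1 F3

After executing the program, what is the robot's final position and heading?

Answer: Final position: (x=5, y=11), facing East

Derivation:
Start: (x=2, y=10), facing North
  L: turn left, now facing West
  L: turn left, now facing South
  L: turn left, now facing East
  F5: move forward 0/5 (blocked), now at (x=2, y=10)
  F3: move forward 0/3 (blocked), now at (x=2, y=10)
  F4: move forward 0/4 (blocked), now at (x=2, y=10)
  R: turn right, now facing South
  F1: move forward 1, now at (x=2, y=11)
  L: turn left, now facing East
  F1: move forward 1, now at (x=3, y=11)
  F3: move forward 2/3 (blocked), now at (x=5, y=11)
Final: (x=5, y=11), facing East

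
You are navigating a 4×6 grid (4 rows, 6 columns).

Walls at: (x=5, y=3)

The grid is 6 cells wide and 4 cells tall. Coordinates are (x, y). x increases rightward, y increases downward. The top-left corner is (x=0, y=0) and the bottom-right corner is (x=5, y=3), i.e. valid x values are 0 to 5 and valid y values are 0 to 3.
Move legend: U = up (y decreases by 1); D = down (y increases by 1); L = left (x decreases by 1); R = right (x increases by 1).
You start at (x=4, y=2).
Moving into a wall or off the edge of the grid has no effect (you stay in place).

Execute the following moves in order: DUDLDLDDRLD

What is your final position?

Answer: Final position: (x=2, y=3)

Derivation:
Start: (x=4, y=2)
  D (down): (x=4, y=2) -> (x=4, y=3)
  U (up): (x=4, y=3) -> (x=4, y=2)
  D (down): (x=4, y=2) -> (x=4, y=3)
  L (left): (x=4, y=3) -> (x=3, y=3)
  D (down): blocked, stay at (x=3, y=3)
  L (left): (x=3, y=3) -> (x=2, y=3)
  D (down): blocked, stay at (x=2, y=3)
  D (down): blocked, stay at (x=2, y=3)
  R (right): (x=2, y=3) -> (x=3, y=3)
  L (left): (x=3, y=3) -> (x=2, y=3)
  D (down): blocked, stay at (x=2, y=3)
Final: (x=2, y=3)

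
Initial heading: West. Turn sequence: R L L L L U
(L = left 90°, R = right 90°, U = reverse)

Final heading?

Start: West
  R (right (90° clockwise)) -> North
  L (left (90° counter-clockwise)) -> West
  L (left (90° counter-clockwise)) -> South
  L (left (90° counter-clockwise)) -> East
  L (left (90° counter-clockwise)) -> North
  U (U-turn (180°)) -> South
Final: South

Answer: Final heading: South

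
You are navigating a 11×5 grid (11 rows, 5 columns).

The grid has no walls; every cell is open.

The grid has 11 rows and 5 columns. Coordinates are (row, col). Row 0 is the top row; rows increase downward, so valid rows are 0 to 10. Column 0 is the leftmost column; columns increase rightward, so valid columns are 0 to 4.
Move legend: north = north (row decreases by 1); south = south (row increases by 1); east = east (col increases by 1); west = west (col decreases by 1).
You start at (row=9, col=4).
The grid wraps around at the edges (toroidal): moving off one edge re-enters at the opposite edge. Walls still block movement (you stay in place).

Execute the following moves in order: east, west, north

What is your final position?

Answer: Final position: (row=8, col=4)

Derivation:
Start: (row=9, col=4)
  east (east): (row=9, col=4) -> (row=9, col=0)
  west (west): (row=9, col=0) -> (row=9, col=4)
  north (north): (row=9, col=4) -> (row=8, col=4)
Final: (row=8, col=4)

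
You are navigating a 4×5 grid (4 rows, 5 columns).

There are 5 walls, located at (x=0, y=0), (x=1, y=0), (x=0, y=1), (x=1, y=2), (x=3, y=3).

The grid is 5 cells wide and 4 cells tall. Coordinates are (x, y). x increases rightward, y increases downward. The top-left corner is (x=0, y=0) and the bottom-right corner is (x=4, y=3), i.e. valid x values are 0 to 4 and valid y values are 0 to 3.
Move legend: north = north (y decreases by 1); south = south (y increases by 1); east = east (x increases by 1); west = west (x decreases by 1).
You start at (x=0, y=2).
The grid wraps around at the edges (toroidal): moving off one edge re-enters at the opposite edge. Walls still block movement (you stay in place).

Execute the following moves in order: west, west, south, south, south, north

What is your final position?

Start: (x=0, y=2)
  west (west): (x=0, y=2) -> (x=4, y=2)
  west (west): (x=4, y=2) -> (x=3, y=2)
  [×3]south (south): blocked, stay at (x=3, y=2)
  north (north): (x=3, y=2) -> (x=3, y=1)
Final: (x=3, y=1)

Answer: Final position: (x=3, y=1)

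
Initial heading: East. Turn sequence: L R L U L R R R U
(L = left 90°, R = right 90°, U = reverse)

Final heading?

Answer: Final heading: South

Derivation:
Start: East
  L (left (90° counter-clockwise)) -> North
  R (right (90° clockwise)) -> East
  L (left (90° counter-clockwise)) -> North
  U (U-turn (180°)) -> South
  L (left (90° counter-clockwise)) -> East
  R (right (90° clockwise)) -> South
  R (right (90° clockwise)) -> West
  R (right (90° clockwise)) -> North
  U (U-turn (180°)) -> South
Final: South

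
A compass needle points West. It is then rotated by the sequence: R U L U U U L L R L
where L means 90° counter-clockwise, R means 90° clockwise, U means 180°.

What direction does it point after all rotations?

Start: West
  R (right (90° clockwise)) -> North
  U (U-turn (180°)) -> South
  L (left (90° counter-clockwise)) -> East
  U (U-turn (180°)) -> West
  U (U-turn (180°)) -> East
  U (U-turn (180°)) -> West
  L (left (90° counter-clockwise)) -> South
  L (left (90° counter-clockwise)) -> East
  R (right (90° clockwise)) -> South
  L (left (90° counter-clockwise)) -> East
Final: East

Answer: Final heading: East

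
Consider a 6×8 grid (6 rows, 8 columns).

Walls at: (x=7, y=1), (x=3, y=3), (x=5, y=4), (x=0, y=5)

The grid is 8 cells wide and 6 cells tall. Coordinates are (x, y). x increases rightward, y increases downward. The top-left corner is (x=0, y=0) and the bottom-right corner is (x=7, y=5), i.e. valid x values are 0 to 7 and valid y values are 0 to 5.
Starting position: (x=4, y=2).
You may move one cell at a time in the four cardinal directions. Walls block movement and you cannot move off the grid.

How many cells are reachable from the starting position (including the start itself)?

BFS flood-fill from (x=4, y=2):
  Distance 0: (x=4, y=2)
  Distance 1: (x=4, y=1), (x=3, y=2), (x=5, y=2), (x=4, y=3)
  Distance 2: (x=4, y=0), (x=3, y=1), (x=5, y=1), (x=2, y=2), (x=6, y=2), (x=5, y=3), (x=4, y=4)
  Distance 3: (x=3, y=0), (x=5, y=0), (x=2, y=1), (x=6, y=1), (x=1, y=2), (x=7, y=2), (x=2, y=3), (x=6, y=3), (x=3, y=4), (x=4, y=5)
  Distance 4: (x=2, y=0), (x=6, y=0), (x=1, y=1), (x=0, y=2), (x=1, y=3), (x=7, y=3), (x=2, y=4), (x=6, y=4), (x=3, y=5), (x=5, y=5)
  Distance 5: (x=1, y=0), (x=7, y=0), (x=0, y=1), (x=0, y=3), (x=1, y=4), (x=7, y=4), (x=2, y=5), (x=6, y=5)
  Distance 6: (x=0, y=0), (x=0, y=4), (x=1, y=5), (x=7, y=5)
Total reachable: 44 (grid has 44 open cells total)

Answer: Reachable cells: 44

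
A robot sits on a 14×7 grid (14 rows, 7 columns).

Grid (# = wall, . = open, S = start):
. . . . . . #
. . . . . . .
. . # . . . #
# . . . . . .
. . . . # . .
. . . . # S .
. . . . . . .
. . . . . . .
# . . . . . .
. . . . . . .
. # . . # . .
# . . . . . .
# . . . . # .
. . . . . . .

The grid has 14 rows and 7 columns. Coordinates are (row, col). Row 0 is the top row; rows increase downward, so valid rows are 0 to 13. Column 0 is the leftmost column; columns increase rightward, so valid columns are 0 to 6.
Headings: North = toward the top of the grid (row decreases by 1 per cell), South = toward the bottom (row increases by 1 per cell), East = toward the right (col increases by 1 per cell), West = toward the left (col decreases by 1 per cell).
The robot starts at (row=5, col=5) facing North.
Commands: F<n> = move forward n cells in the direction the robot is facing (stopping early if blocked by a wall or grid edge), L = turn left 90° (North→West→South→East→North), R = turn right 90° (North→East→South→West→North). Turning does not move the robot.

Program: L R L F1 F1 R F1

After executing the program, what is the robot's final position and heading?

Answer: Final position: (row=4, col=5), facing North

Derivation:
Start: (row=5, col=5), facing North
  L: turn left, now facing West
  R: turn right, now facing North
  L: turn left, now facing West
  F1: move forward 0/1 (blocked), now at (row=5, col=5)
  F1: move forward 0/1 (blocked), now at (row=5, col=5)
  R: turn right, now facing North
  F1: move forward 1, now at (row=4, col=5)
Final: (row=4, col=5), facing North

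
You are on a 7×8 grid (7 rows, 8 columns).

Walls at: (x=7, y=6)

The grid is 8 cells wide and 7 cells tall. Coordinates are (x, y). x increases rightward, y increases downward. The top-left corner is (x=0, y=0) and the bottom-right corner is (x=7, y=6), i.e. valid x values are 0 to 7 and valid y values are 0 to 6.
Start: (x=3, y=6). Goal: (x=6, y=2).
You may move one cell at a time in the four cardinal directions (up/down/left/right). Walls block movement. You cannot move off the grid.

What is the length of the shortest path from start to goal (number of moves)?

BFS from (x=3, y=6) until reaching (x=6, y=2):
  Distance 0: (x=3, y=6)
  Distance 1: (x=3, y=5), (x=2, y=6), (x=4, y=6)
  Distance 2: (x=3, y=4), (x=2, y=5), (x=4, y=5), (x=1, y=6), (x=5, y=6)
  Distance 3: (x=3, y=3), (x=2, y=4), (x=4, y=4), (x=1, y=5), (x=5, y=5), (x=0, y=6), (x=6, y=6)
  Distance 4: (x=3, y=2), (x=2, y=3), (x=4, y=3), (x=1, y=4), (x=5, y=4), (x=0, y=5), (x=6, y=5)
  Distance 5: (x=3, y=1), (x=2, y=2), (x=4, y=2), (x=1, y=3), (x=5, y=3), (x=0, y=4), (x=6, y=4), (x=7, y=5)
  Distance 6: (x=3, y=0), (x=2, y=1), (x=4, y=1), (x=1, y=2), (x=5, y=2), (x=0, y=3), (x=6, y=3), (x=7, y=4)
  Distance 7: (x=2, y=0), (x=4, y=0), (x=1, y=1), (x=5, y=1), (x=0, y=2), (x=6, y=2), (x=7, y=3)  <- goal reached here
One shortest path (7 moves): (x=3, y=6) -> (x=4, y=6) -> (x=5, y=6) -> (x=6, y=6) -> (x=6, y=5) -> (x=6, y=4) -> (x=6, y=3) -> (x=6, y=2)

Answer: Shortest path length: 7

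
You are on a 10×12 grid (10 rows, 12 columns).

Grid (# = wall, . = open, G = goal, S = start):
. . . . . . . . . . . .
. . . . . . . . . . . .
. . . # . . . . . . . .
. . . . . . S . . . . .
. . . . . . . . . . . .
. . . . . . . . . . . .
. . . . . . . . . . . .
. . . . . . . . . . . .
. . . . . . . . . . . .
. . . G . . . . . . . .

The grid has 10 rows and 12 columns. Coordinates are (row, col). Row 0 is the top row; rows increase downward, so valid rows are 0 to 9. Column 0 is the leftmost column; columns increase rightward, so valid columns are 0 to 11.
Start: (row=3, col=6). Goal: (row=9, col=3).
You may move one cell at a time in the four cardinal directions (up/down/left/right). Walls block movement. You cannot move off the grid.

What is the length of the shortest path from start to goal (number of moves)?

BFS from (row=3, col=6) until reaching (row=9, col=3):
  Distance 0: (row=3, col=6)
  Distance 1: (row=2, col=6), (row=3, col=5), (row=3, col=7), (row=4, col=6)
  Distance 2: (row=1, col=6), (row=2, col=5), (row=2, col=7), (row=3, col=4), (row=3, col=8), (row=4, col=5), (row=4, col=7), (row=5, col=6)
  Distance 3: (row=0, col=6), (row=1, col=5), (row=1, col=7), (row=2, col=4), (row=2, col=8), (row=3, col=3), (row=3, col=9), (row=4, col=4), (row=4, col=8), (row=5, col=5), (row=5, col=7), (row=6, col=6)
  Distance 4: (row=0, col=5), (row=0, col=7), (row=1, col=4), (row=1, col=8), (row=2, col=9), (row=3, col=2), (row=3, col=10), (row=4, col=3), (row=4, col=9), (row=5, col=4), (row=5, col=8), (row=6, col=5), (row=6, col=7), (row=7, col=6)
  Distance 5: (row=0, col=4), (row=0, col=8), (row=1, col=3), (row=1, col=9), (row=2, col=2), (row=2, col=10), (row=3, col=1), (row=3, col=11), (row=4, col=2), (row=4, col=10), (row=5, col=3), (row=5, col=9), (row=6, col=4), (row=6, col=8), (row=7, col=5), (row=7, col=7), (row=8, col=6)
  Distance 6: (row=0, col=3), (row=0, col=9), (row=1, col=2), (row=1, col=10), (row=2, col=1), (row=2, col=11), (row=3, col=0), (row=4, col=1), (row=4, col=11), (row=5, col=2), (row=5, col=10), (row=6, col=3), (row=6, col=9), (row=7, col=4), (row=7, col=8), (row=8, col=5), (row=8, col=7), (row=9, col=6)
  Distance 7: (row=0, col=2), (row=0, col=10), (row=1, col=1), (row=1, col=11), (row=2, col=0), (row=4, col=0), (row=5, col=1), (row=5, col=11), (row=6, col=2), (row=6, col=10), (row=7, col=3), (row=7, col=9), (row=8, col=4), (row=8, col=8), (row=9, col=5), (row=9, col=7)
  Distance 8: (row=0, col=1), (row=0, col=11), (row=1, col=0), (row=5, col=0), (row=6, col=1), (row=6, col=11), (row=7, col=2), (row=7, col=10), (row=8, col=3), (row=8, col=9), (row=9, col=4), (row=9, col=8)
  Distance 9: (row=0, col=0), (row=6, col=0), (row=7, col=1), (row=7, col=11), (row=8, col=2), (row=8, col=10), (row=9, col=3), (row=9, col=9)  <- goal reached here
One shortest path (9 moves): (row=3, col=6) -> (row=3, col=5) -> (row=3, col=4) -> (row=3, col=3) -> (row=4, col=3) -> (row=5, col=3) -> (row=6, col=3) -> (row=7, col=3) -> (row=8, col=3) -> (row=9, col=3)

Answer: Shortest path length: 9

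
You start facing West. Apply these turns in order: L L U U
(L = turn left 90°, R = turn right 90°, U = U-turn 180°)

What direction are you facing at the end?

Answer: Final heading: East

Derivation:
Start: West
  L (left (90° counter-clockwise)) -> South
  L (left (90° counter-clockwise)) -> East
  U (U-turn (180°)) -> West
  U (U-turn (180°)) -> East
Final: East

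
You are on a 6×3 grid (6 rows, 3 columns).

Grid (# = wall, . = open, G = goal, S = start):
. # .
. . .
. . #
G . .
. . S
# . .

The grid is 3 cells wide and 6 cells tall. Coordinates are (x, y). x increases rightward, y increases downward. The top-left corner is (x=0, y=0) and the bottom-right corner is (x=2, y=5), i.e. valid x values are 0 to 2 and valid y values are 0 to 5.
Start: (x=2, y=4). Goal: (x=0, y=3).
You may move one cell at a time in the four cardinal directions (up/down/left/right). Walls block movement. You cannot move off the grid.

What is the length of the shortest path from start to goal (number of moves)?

BFS from (x=2, y=4) until reaching (x=0, y=3):
  Distance 0: (x=2, y=4)
  Distance 1: (x=2, y=3), (x=1, y=4), (x=2, y=5)
  Distance 2: (x=1, y=3), (x=0, y=4), (x=1, y=5)
  Distance 3: (x=1, y=2), (x=0, y=3)  <- goal reached here
One shortest path (3 moves): (x=2, y=4) -> (x=1, y=4) -> (x=0, y=4) -> (x=0, y=3)

Answer: Shortest path length: 3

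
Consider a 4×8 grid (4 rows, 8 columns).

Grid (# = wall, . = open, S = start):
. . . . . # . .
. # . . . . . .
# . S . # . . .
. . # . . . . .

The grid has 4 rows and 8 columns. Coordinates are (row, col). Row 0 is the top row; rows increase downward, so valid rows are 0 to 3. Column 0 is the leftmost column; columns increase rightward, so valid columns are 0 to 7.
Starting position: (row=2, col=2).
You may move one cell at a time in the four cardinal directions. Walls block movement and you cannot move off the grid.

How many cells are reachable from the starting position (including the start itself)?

BFS flood-fill from (row=2, col=2):
  Distance 0: (row=2, col=2)
  Distance 1: (row=1, col=2), (row=2, col=1), (row=2, col=3)
  Distance 2: (row=0, col=2), (row=1, col=3), (row=3, col=1), (row=3, col=3)
  Distance 3: (row=0, col=1), (row=0, col=3), (row=1, col=4), (row=3, col=0), (row=3, col=4)
  Distance 4: (row=0, col=0), (row=0, col=4), (row=1, col=5), (row=3, col=5)
  Distance 5: (row=1, col=0), (row=1, col=6), (row=2, col=5), (row=3, col=6)
  Distance 6: (row=0, col=6), (row=1, col=7), (row=2, col=6), (row=3, col=7)
  Distance 7: (row=0, col=7), (row=2, col=7)
Total reachable: 27 (grid has 27 open cells total)

Answer: Reachable cells: 27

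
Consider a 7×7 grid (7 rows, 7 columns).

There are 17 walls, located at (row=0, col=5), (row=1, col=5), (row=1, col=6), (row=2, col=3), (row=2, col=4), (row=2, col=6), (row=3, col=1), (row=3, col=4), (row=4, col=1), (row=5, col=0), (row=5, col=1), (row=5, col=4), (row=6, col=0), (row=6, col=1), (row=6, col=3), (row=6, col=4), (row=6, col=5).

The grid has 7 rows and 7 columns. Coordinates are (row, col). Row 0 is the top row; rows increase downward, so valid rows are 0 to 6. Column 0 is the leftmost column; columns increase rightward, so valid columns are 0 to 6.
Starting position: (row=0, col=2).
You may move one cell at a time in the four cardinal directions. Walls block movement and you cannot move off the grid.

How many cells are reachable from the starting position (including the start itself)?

BFS flood-fill from (row=0, col=2):
  Distance 0: (row=0, col=2)
  Distance 1: (row=0, col=1), (row=0, col=3), (row=1, col=2)
  Distance 2: (row=0, col=0), (row=0, col=4), (row=1, col=1), (row=1, col=3), (row=2, col=2)
  Distance 3: (row=1, col=0), (row=1, col=4), (row=2, col=1), (row=3, col=2)
  Distance 4: (row=2, col=0), (row=3, col=3), (row=4, col=2)
  Distance 5: (row=3, col=0), (row=4, col=3), (row=5, col=2)
  Distance 6: (row=4, col=0), (row=4, col=4), (row=5, col=3), (row=6, col=2)
  Distance 7: (row=4, col=5)
  Distance 8: (row=3, col=5), (row=4, col=6), (row=5, col=5)
  Distance 9: (row=2, col=5), (row=3, col=6), (row=5, col=6)
  Distance 10: (row=6, col=6)
Total reachable: 31 (grid has 32 open cells total)

Answer: Reachable cells: 31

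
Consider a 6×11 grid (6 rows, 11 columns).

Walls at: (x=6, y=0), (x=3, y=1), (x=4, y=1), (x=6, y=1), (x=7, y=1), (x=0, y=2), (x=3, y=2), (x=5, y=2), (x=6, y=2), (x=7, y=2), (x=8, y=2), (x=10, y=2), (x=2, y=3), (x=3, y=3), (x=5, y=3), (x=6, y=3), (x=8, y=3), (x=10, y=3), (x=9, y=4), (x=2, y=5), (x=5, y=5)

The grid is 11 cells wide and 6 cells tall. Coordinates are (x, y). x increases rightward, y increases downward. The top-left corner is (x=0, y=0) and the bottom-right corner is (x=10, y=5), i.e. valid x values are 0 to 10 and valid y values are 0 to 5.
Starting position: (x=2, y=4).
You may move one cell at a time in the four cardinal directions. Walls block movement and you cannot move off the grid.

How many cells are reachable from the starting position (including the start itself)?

BFS flood-fill from (x=2, y=4):
  Distance 0: (x=2, y=4)
  Distance 1: (x=1, y=4), (x=3, y=4)
  Distance 2: (x=1, y=3), (x=0, y=4), (x=4, y=4), (x=1, y=5), (x=3, y=5)
  Distance 3: (x=1, y=2), (x=0, y=3), (x=4, y=3), (x=5, y=4), (x=0, y=5), (x=4, y=5)
  Distance 4: (x=1, y=1), (x=2, y=2), (x=4, y=2), (x=6, y=4)
  Distance 5: (x=1, y=0), (x=0, y=1), (x=2, y=1), (x=7, y=4), (x=6, y=5)
  Distance 6: (x=0, y=0), (x=2, y=0), (x=7, y=3), (x=8, y=4), (x=7, y=5)
  Distance 7: (x=3, y=0), (x=8, y=5)
  Distance 8: (x=4, y=0), (x=9, y=5)
  Distance 9: (x=5, y=0), (x=10, y=5)
  Distance 10: (x=5, y=1), (x=10, y=4)
Total reachable: 36 (grid has 45 open cells total)

Answer: Reachable cells: 36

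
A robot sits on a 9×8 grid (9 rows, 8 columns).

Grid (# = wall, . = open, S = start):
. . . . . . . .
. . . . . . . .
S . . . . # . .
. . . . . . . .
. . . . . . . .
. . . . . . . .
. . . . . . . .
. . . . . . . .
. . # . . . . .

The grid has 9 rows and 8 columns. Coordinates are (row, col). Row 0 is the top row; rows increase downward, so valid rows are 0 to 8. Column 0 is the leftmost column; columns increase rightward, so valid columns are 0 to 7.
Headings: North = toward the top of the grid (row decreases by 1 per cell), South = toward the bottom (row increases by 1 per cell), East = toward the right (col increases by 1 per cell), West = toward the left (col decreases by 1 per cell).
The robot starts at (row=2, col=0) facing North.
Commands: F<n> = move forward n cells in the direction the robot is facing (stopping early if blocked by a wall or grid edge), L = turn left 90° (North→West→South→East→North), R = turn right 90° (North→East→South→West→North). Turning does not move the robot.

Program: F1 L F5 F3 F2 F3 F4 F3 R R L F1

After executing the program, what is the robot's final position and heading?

Answer: Final position: (row=0, col=0), facing North

Derivation:
Start: (row=2, col=0), facing North
  F1: move forward 1, now at (row=1, col=0)
  L: turn left, now facing West
  F5: move forward 0/5 (blocked), now at (row=1, col=0)
  F3: move forward 0/3 (blocked), now at (row=1, col=0)
  F2: move forward 0/2 (blocked), now at (row=1, col=0)
  F3: move forward 0/3 (blocked), now at (row=1, col=0)
  F4: move forward 0/4 (blocked), now at (row=1, col=0)
  F3: move forward 0/3 (blocked), now at (row=1, col=0)
  R: turn right, now facing North
  R: turn right, now facing East
  L: turn left, now facing North
  F1: move forward 1, now at (row=0, col=0)
Final: (row=0, col=0), facing North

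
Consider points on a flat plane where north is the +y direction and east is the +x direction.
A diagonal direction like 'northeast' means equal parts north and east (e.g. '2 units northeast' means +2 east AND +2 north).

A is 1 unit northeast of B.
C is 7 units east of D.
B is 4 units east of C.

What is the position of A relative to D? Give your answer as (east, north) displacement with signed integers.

Answer: A is at (east=12, north=1) relative to D.

Derivation:
Place D at the origin (east=0, north=0).
  C is 7 units east of D: delta (east=+7, north=+0); C at (east=7, north=0).
  B is 4 units east of C: delta (east=+4, north=+0); B at (east=11, north=0).
  A is 1 unit northeast of B: delta (east=+1, north=+1); A at (east=12, north=1).
Therefore A relative to D: (east=12, north=1).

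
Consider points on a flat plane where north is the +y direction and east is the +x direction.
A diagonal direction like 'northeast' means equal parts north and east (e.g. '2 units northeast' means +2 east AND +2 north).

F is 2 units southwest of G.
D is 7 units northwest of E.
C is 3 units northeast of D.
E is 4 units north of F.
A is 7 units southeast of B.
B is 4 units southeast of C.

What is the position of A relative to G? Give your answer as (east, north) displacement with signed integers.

Answer: A is at (east=5, north=1) relative to G.

Derivation:
Place G at the origin (east=0, north=0).
  F is 2 units southwest of G: delta (east=-2, north=-2); F at (east=-2, north=-2).
  E is 4 units north of F: delta (east=+0, north=+4); E at (east=-2, north=2).
  D is 7 units northwest of E: delta (east=-7, north=+7); D at (east=-9, north=9).
  C is 3 units northeast of D: delta (east=+3, north=+3); C at (east=-6, north=12).
  B is 4 units southeast of C: delta (east=+4, north=-4); B at (east=-2, north=8).
  A is 7 units southeast of B: delta (east=+7, north=-7); A at (east=5, north=1).
Therefore A relative to G: (east=5, north=1).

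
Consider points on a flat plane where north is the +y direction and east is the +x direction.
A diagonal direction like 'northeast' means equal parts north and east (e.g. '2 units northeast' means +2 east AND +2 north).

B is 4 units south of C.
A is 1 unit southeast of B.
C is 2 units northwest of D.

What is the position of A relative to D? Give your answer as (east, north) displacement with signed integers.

Place D at the origin (east=0, north=0).
  C is 2 units northwest of D: delta (east=-2, north=+2); C at (east=-2, north=2).
  B is 4 units south of C: delta (east=+0, north=-4); B at (east=-2, north=-2).
  A is 1 unit southeast of B: delta (east=+1, north=-1); A at (east=-1, north=-3).
Therefore A relative to D: (east=-1, north=-3).

Answer: A is at (east=-1, north=-3) relative to D.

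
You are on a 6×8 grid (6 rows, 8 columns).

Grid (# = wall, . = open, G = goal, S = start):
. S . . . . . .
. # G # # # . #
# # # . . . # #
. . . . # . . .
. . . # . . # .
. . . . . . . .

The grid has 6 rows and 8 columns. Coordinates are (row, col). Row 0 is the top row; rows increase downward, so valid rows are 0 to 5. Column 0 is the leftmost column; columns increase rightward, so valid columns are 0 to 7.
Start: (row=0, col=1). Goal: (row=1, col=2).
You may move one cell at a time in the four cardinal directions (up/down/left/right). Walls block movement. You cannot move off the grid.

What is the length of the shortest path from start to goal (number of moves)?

BFS from (row=0, col=1) until reaching (row=1, col=2):
  Distance 0: (row=0, col=1)
  Distance 1: (row=0, col=0), (row=0, col=2)
  Distance 2: (row=0, col=3), (row=1, col=0), (row=1, col=2)  <- goal reached here
One shortest path (2 moves): (row=0, col=1) -> (row=0, col=2) -> (row=1, col=2)

Answer: Shortest path length: 2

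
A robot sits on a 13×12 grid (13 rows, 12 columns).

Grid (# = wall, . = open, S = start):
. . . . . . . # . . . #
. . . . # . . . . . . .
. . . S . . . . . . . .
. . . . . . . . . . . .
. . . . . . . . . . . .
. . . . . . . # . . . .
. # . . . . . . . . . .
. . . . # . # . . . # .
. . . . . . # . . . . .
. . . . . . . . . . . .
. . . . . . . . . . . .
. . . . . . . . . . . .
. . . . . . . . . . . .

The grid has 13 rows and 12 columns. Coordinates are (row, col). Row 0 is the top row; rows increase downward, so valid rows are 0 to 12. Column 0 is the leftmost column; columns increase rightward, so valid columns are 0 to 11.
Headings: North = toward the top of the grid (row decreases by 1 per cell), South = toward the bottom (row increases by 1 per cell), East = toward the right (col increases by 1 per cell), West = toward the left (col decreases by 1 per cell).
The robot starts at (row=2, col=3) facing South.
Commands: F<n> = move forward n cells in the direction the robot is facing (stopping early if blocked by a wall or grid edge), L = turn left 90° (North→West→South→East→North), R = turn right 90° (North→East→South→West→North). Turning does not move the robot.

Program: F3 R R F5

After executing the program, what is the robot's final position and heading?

Answer: Final position: (row=0, col=3), facing North

Derivation:
Start: (row=2, col=3), facing South
  F3: move forward 3, now at (row=5, col=3)
  R: turn right, now facing West
  R: turn right, now facing North
  F5: move forward 5, now at (row=0, col=3)
Final: (row=0, col=3), facing North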